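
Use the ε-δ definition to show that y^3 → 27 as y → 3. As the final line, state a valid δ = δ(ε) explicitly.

δ = min(1, ε/37)

Let ε > 0. We seek δ > 0 with 0 < |y − 3| < δ ⇒ |y^3 − 27| < ε.
Factor: y^3 − 27 = (y − 3)(y^2 + 3y + 9), so |y^3 − 27| = |y − 3|·|y^2 + 3y + 9|.
Restrict δ ≤ 1. Then |y − 3| < 1 gives |y| < 4, so by the triangle inequality |y^2 + 3y + 9| ≤ 4^2 + 3·4 + 9 = 37.
Hence |y^3 − 27| ≤ 37|y − 3|, which is < ε once |y − 3| < ε/37.
Take δ = min(1, ε/37). If 0 < |y − 3| < δ then both bounds hold and |y^3 − 27| ≤ 37|y − 3| < 37·(ε/37) = ε.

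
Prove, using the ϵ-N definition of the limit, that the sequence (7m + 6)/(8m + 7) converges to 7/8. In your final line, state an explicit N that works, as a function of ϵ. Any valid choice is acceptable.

N = (1/64)/ϵ

Fix ϵ > 0. For m ≥ 1, |(7m + 6)/(8m + 7) − (7/8)| = |-1|/(8(8m + 7)) = 1/(8(8m + 7)).
Since 8m + 7 ≥ 8m for m ≥ 1, this is ≤ 1/(8·8m) = (1/64)/m.
So |(7m + 6)/(8m + 7) − (7/8)| < ϵ whenever m > (1/64)/ϵ.
Take N = (1/64)/ϵ. If m > N then |(7m + 6)/(8m + 7) − (7/8)| ≤ (1/64)/m < ϵ.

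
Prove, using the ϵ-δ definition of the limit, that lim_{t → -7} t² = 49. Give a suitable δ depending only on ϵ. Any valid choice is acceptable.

Suppose ϵ > 0. We seek δ > 0 with 0 < |t + 7| < δ ⇒ |t² − 49| < ϵ.
Factor: t² − 49 = (t + 7)(t - 7), so |t² − 49| = |t + 7|·|t - 7|.
Impose δ ≤ 1 so that |t| < 8; then |t - 7| ≤ 15.
Hence |t² − 49| ≤ 15|t + 7|, which is < ϵ once |t + 7| < ϵ/15.
Take δ = min(1, ϵ/15). If 0 < |t + 7| < δ then both bounds hold and |t² − 49| ≤ 15|t + 7| < 15·(ϵ/15) = ϵ.

δ = min(1, ϵ/15)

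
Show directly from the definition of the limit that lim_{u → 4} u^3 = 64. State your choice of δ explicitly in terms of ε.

Let ε > 0 be given. We seek δ > 0 with 0 < |u − 4| < δ ⇒ |u^3 − 64| < ε.
Factor: u^3 − 64 = (u − 4)(u^2 + 4u + 16), so |u^3 − 64| = |u − 4|·|u^2 + 4u + 16|.
Restrict δ ≤ 1. Then |u − 4| < 1 gives |u| < 5, so by the triangle inequality |u^2 + 4u + 16| ≤ 5^2 + 4·5 + 16 = 61.
Hence |u^3 − 64| ≤ 61|u − 4|, which is < ε once |u − 4| < ε/61.
Take δ = min(1, ε/61). If 0 < |u − 4| < δ then both bounds hold and |u^3 − 64| ≤ 61|u − 4| < 61·(ε/61) = ε.

δ = min(1, ε/61)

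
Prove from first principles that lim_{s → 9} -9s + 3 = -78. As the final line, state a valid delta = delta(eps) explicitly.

Suppose eps > 0. We need delta > 0 so that 0 < |s − 9| < delta implies |(-9s + 3) + 78| < eps.
|(-9s + 3) + 78| = |-9s + 81| = 9|s − 9|.
Thus it suffices that |s − 9| < eps/9.
Choosing delta = eps/9 gives |(-9s + 3) + 78| = 9|s − 9| < eps whenever |s − 9| < delta.

delta = eps/9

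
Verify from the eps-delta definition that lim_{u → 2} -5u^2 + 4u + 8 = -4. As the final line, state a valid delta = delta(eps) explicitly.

delta = min(1, eps/21)

Fix eps > 0. We want delta > 0 such that 0 < |u − 2| < delta implies |(-5u^2 + 4u + 8) + 4| < eps.
(-5u^2 + 4u + 8) + 4 = -5u^2 + 4u + 12 = (u − 2)(-5u - 6).
So |(-5u^2 + 4u + 8) + 4| = |u − 2|·|-5u - 6|.
Assume first that |u − 2| < 1, so |u| < 3. Then |-5u - 6| ≤ 5·3 + 6 = 21.
Hence |(-5u^2 + 4u + 8) + 4| ≤ 21|u − 2| < eps provided |u − 2| < eps/21.
Take delta = min(1, eps/21). Then 0 < |u − 2| < delta gives both |u − 2| < 1 and |u − 2| < eps/21, so |(-5u^2 + 4u + 8) + 4| < eps.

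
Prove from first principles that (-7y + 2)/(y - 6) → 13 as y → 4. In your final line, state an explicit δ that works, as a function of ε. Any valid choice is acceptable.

δ = min(1, (1/20)ε)

Let ε > 0 be given. We want δ > 0 with 0 < |y − 4| < δ ⇒ |(-7y + 2)/(y - 6) − 13| < ε.
Combining over a common denominator, (-7y + 2)/(y - 6) − 13 = [(-7y + 2)·(-2) − (-26)·(y - 6)] / [(-2)·(y - 6)] = 40(y − 4) / ((-2)(y - 6)).
So |(-7y + 2)/(y - 6) − 13| = 40|y − 4| / (2·|y − 6|).
Require δ ≤ 1, so |y − 6| ≥ |-2| − |y − 4| > 2 − 1 = 1.
Hence |(-7y + 2)/(y - 6) − 13| < 40|y − 4|/(2·1) = 20|y − 4|, which is < ε once |y − 4| < (1/20)ε.
Take δ = min(1, (1/20)ε). Then 0 < |y − 4| < δ forces both bounds, so |(-7y + 2)/(y - 6) − 13| < ε.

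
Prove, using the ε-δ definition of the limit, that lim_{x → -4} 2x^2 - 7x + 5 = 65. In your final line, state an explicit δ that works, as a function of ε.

Suppose ε > 0. We want δ > 0 such that 0 < |x + 4| < δ implies |(2x^2 - 7x + 5) − 65| < ε.
(2x^2 - 7x + 5) − 65 = 2x^2 - 7x - 60 = (x + 4)(2x - 15).
So |(2x^2 - 7x + 5) − 65| = |x + 4|·|2x - 15|.
Assume first that |x + 4| < 1, so |x| < 5. Then |2x - 15| ≤ 2·5 + 15 = 25.
Hence |(2x^2 - 7x + 5) − 65| ≤ 25|x + 4| < ε provided |x + 4| < ε/25.
Choosing δ = min(1, ε/25) ensures both conditions, hence |(2x^2 - 7x + 5) − 65| < ε.

δ = min(1, ε/25)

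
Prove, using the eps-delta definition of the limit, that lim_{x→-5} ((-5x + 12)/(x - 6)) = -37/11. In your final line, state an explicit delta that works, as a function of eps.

Let eps > 0 be given. We want delta > 0 with 0 < |x + 5| < delta ⇒ |(-5x + 12)/(x - 6) + 37/11| < eps.
Combining over a common denominator, (-5x + 12)/(x - 6) + 37/11 = [(-5x + 12)·(-11) − 37·(x - 6)] / [(-11)·(x - 6)] = 18(x + 5) / ((-11)(x - 6)).
So |(-5x + 12)/(x - 6) + 37/11| = 18|x + 5| / (11·|x − 6|).
Require delta ≤ 11/2, so |x − 6| ≥ |-11| − |x + 5| > 11 − 11/2 = 11/2.
Hence |(-5x + 12)/(x - 6) + 37/11| < 18|x + 5|/(11·(11/2)) = (36/121)|x + 5|, which is < eps once |x + 5| < (121/36)eps.
Take delta = min(11/2, (121/36)eps). Then 0 < |x + 5| < delta forces both bounds, so |(-5x + 12)/(x - 6) + 37/11| < eps.

delta = min(11/2, (121/36)eps)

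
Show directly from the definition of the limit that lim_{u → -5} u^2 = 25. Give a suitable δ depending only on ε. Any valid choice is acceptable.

δ = min(1, ε/11)

Let ε > 0 be given. We seek δ > 0 with 0 < |u + 5| < δ ⇒ |u^2 − 25| < ε.
Factor: u^2 − 25 = (u + 5)(u - 5), so |u^2 − 25| = |u + 5|·|u - 5|.
Impose δ ≤ 1 so that |u| < 6; then |u - 5| ≤ 11.
Hence |u^2 − 25| ≤ 11|u + 5|, which is < ε once |u + 5| < ε/11.
Take δ = min(1, ε/11). If 0 < |u + 5| < δ then both bounds hold and |u^2 − 25| ≤ 11|u + 5| < 11·(ε/11) = ε.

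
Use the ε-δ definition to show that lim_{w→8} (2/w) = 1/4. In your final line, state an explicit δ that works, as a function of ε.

δ = min(4, 16ε)

Let ε > 0. We seek δ > 0 such that 0 < |w − 8| < δ implies |2/w − (1/4)| < ε.
|2/w − (1/4)| = 2·|8 − w|/(8·|w|) = 2|w − 8|/(8|w|).
Restrict δ ≤ 4. Then |w − 8| < 4 gives |w| > 4, so 8|w| > 32.
Then |2/w − (1/4)| < 2|w − 8|/32, which is < ε when |w − 8| < 16ε.
Take δ = min(4, 16ε). Then 0 < |w − 8| < δ gives both |w − 8| < 4 and |w − 8| < 16ε, so |2/w − (1/4)| < ε.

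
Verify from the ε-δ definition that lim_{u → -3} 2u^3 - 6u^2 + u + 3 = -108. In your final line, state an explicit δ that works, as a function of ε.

δ = min(1, ε/117)

Fix ε > 0. We want δ > 0 such that 0 < |u + 3| < δ implies |(2u^3 - 6u^2 + u + 3) + 108| < ε.
(2u^3 - 6u^2 + u + 3) + 108 = 2u^3 - 6u^2 + u + 111 = (u + 3)(2u^2 - 12u + 37).
So |(2u^3 - 6u^2 + u + 3) + 108| = |u + 3|·|2u^2 - 12u + 37|.
Require δ ≤ 1. Then |u + 3| < 1 gives |u| < 4, and by the triangle inequality |2u^2 - 12u + 37| ≤ 2·4^2 + 12·4 + 37 = 117.
Hence |(2u^3 - 6u^2 + u + 3) + 108| ≤ 117|u + 3| < ε provided |u + 3| < ε/117.
Take δ = min(1, ε/117). Then 0 < |u + 3| < δ gives both |u + 3| < 1 and |u + 3| < ε/117, so |(2u^3 - 6u^2 + u + 3) + 108| < ε.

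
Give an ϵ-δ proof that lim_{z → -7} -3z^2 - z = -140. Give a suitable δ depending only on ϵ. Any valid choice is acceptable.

δ = min(1, ϵ/44)

Let ϵ > 0 be given. We want δ > 0 such that 0 < |z + 7| < δ implies |(-3z^2 - z) + 140| < ϵ.
(-3z^2 - z) + 140 = -3z^2 - z + 140 = (z + 7)(-3z + 20).
So |(-3z^2 - z) + 140| = |z + 7|·|-3z + 20|.
Assume first that |z + 7| < 1, so |z| < 8. Then |-3z + 20| ≤ 3·8 + 20 = 44.
Hence |(-3z^2 - z) + 140| ≤ 44|z + 7| < ϵ provided |z + 7| < ϵ/44.
Choosing δ = min(1, ϵ/44) ensures both conditions, hence |(-3z^2 - z) + 140| < ϵ.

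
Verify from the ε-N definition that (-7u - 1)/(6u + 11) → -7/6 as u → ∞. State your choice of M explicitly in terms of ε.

M = (71/36)/ε

Let ε > 0. We seek M > 0 such that u > M implies |(-7u - 1)/(6u + 11) + 7/6| < ε.
(-7u - 1)/(6u + 11) + 7/6 = (6(-7u - 1) − (-7)(6u + 11)) / (6(6u + 11)) = 71/(6(6u + 11)).
For u > 0 we have 6u + 11 > 6u, so |(-7u - 1)/(6u + 11) + 7/6| = 71/(6(6u + 11)) < 71/(6·6u) = (71/36)/u.
Thus |(-7u - 1)/(6u + 11) + 7/6| < ε whenever u > (71/36)/ε.
Take M = (71/36)/ε. If u > M then |(-7u - 1)/(6u + 11) + 7/6| < (71/36)/u < ε.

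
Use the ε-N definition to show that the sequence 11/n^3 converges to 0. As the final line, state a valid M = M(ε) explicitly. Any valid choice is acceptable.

M = (11/ε)^{1/3}

Let ε > 0. For n ≥ 1, |11/n^3 − 0| = 11/n^3.
11/n^3 < ε ⇔ n^3 > 11/ε ⇔ n > (11/ε)^{1/3}.
Take M = (11/ε)^{1/3}. Then n > M implies 11/n^3 < ε.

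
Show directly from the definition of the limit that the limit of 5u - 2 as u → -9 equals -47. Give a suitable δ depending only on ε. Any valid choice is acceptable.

δ = ε/5

Fix ε > 0. We need δ > 0 so that 0 < |u + 9| < δ implies |(5u - 2) + 47| < ε.
|(5u - 2) + 47| = |5u + 45| = 5|u + 9|.
So 5|u + 9| < ε exactly when |u + 9| < ε/5.
Choosing δ = ε/5 gives |(5u - 2) + 47| = 5|u + 9| < ε whenever |u + 9| < δ.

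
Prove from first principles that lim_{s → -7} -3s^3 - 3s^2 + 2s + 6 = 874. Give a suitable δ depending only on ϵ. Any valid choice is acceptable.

δ = min(2, ϵ/529)

Let ϵ > 0 be given. We want δ > 0 such that 0 < |s + 7| < δ implies |(-3s^3 - 3s^2 + 2s + 6) − 874| < ϵ.
(-3s^3 - 3s^2 + 2s + 6) − 874 = -3s^3 - 3s^2 + 2s - 868 = (s + 7)(-3s^2 + 18s - 124).
So |(-3s^3 - 3s^2 + 2s + 6) − 874| = |s + 7|·|-3s^2 + 18s - 124|.
Require δ ≤ 2. Then |s + 7| < 2 gives |s| < 9, and by the triangle inequality |-3s^2 + 18s - 124| ≤ 3·9^2 + 18·9 + 124 = 529.
Hence |(-3s^3 - 3s^2 + 2s + 6) − 874| ≤ 529|s + 7| < ϵ provided |s + 7| < ϵ/529.
Take δ = min(2, ϵ/529). Then 0 < |s + 7| < δ gives both |s + 7| < 2 and |s + 7| < ϵ/529, so |(-3s^3 - 3s^2 + 2s + 6) − 874| < ϵ.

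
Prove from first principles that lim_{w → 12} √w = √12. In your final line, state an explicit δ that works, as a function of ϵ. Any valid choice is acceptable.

δ = min(12, √12·ϵ)

Fix ϵ > 0. We want δ > 0 such that 0 < |w − 12| < δ implies |√w − √12| < ϵ.
Multiplying by the conjugate, |√w − √12| = |w − 12|/(√w + √12).
Restrict δ ≤ 12 so that |w − 12| < 12 forces w > 0, and then √w + √12 > √12.
Hence |√w − √12| < |w − 12|/√12, which is < ϵ once |w − 12| < √12·ϵ.
Take δ = min(12, √12·ϵ). If 0 < |w − 12| < δ then w > 0 and |√w − √12| < |w − 12|/√12 < ϵ.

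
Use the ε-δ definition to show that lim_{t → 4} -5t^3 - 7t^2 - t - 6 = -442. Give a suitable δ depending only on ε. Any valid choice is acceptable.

Let ε > 0 be given. We want δ > 0 such that 0 < |t − 4| < δ implies |(-5t^3 - 7t^2 - t - 6) + 442| < ε.
(-5t^3 - 7t^2 - t - 6) + 442 = -5t^3 - 7t^2 - t + 436 = (t − 4)(-5t^2 - 27t - 109).
So |(-5t^3 - 7t^2 - t - 6) + 442| = |t − 4|·|-5t^2 - 27t - 109|.
Require δ ≤ 2. Then |t − 4| < 2 gives |t| < 6, and by the triangle inequality |-5t^2 - 27t - 109| ≤ 5·6^2 + 27·6 + 109 = 451.
Hence |(-5t^3 - 7t^2 - t - 6) + 442| ≤ 451|t − 4| < ε provided |t − 4| < ε/451.
Choosing δ = min(2, ε/451) ensures both conditions, hence |(-5t^3 - 7t^2 - t - 6) + 442| < ε.

δ = min(2, ε/451)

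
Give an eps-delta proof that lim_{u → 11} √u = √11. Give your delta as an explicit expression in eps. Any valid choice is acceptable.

delta = min(11, √11·eps)

Let eps > 0. We want delta > 0 such that 0 < |u − 11| < delta implies |√u − √11| < eps.
Multiplying by the conjugate, |√u − √11| = |u − 11|/(√u + √11).
Restrict delta ≤ 11 so that |u − 11| < 11 forces u > 0, and then √u + √11 > √11.
Hence |√u − √11| < |u − 11|/√11, which is < eps once |u − 11| < √11·eps.
Take delta = min(11, √11·eps). If 0 < |u − 11| < delta then u > 0 and |√u − √11| < |u − 11|/√11 < eps.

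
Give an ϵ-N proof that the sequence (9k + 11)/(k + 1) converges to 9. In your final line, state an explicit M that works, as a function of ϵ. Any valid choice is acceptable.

M = 2/ϵ

Let ϵ > 0. For k ≥ 1, |(9k + 11)/(k + 1) − 9| = |2|/((k + 1)) = 2/((k + 1)).
Since k + 1 ≥ k for k ≥ 1, this is ≤ 2/(k) = 2/k.
So |(9k + 11)/(k + 1) − 9| < ϵ whenever k > 2/ϵ.
Take M = 2/ϵ. If k > M then |(9k + 11)/(k + 1) − 9| ≤ 2/k < ϵ.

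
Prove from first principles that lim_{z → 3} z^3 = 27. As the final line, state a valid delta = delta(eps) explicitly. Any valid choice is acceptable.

Fix eps > 0. We seek delta > 0 with 0 < |z − 3| < delta ⇒ |z^3 − 27| < eps.
Factor: z^3 − 27 = (z − 3)(z^2 + 3z + 9), so |z^3 − 27| = |z − 3|·|z^2 + 3z + 9|.
Restrict delta ≤ 2. Then |z − 3| < 2 gives |z| < 5, so by the triangle inequality |z^2 + 3z + 9| ≤ 5^2 + 3·5 + 9 = 49.
Hence |z^3 − 27| ≤ 49|z − 3|, which is < eps once |z − 3| < eps/49.
Take delta = min(2, eps/49). If 0 < |z − 3| < delta then both bounds hold and |z^3 − 27| ≤ 49|z − 3| < 49·(eps/49) = eps.

delta = min(2, eps/49)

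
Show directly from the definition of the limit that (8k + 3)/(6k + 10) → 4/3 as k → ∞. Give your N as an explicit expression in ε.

Let ε > 0. For k ≥ 1, |(8k + 3)/(6k + 10) − (4/3)| = |-62|/(6(6k + 10)) = 62/(6(6k + 10)).
Since 6k + 10 ≥ 6k for k ≥ 1, this is ≤ 62/(6·6k) = (31/18)/k.
So |(8k + 3)/(6k + 10) − (4/3)| < ε whenever k > (31/18)/ε.
Take N = (31/18)/ε. If k > N then |(8k + 3)/(6k + 10) − (4/3)| ≤ (31/18)/k < ε.

N = (31/18)/ε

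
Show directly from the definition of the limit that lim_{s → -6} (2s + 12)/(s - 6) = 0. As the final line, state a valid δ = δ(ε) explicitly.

Let ε > 0. We want δ > 0 with 0 < |s + 6| < δ ⇒ |(2s + 12)/(s - 6) − 0| < ε.
Combining over a common denominator, (2s + 12)/(s - 6) − 0 = [(2s + 12)·(-12) − 0·(s - 6)] / [(-12)·(s - 6)] = -24(s + 6) / ((-12)(s - 6)).
So |(2s + 12)/(s - 6) − 0| = 24|s + 6| / (12·|s − 6|).
Require δ ≤ 6, so |s − 6| ≥ |-12| − |s + 6| > 12 − 6 = 6.
Hence |(2s + 12)/(s - 6) − 0| < 24|s + 6|/(12·6) = (1/3)|s + 6|, which is < ε once |s + 6| < 3ε.
Take δ = min(6, 3ε). Then 0 < |s + 6| < δ forces both bounds, so |(2s + 12)/(s - 6) − 0| < ε.

δ = min(6, 3ε)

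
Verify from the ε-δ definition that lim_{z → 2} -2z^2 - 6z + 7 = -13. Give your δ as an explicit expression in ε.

Let ε > 0. We want δ > 0 such that 0 < |z − 2| < δ implies |(-2z^2 - 6z + 7) + 13| < ε.
(-2z^2 - 6z + 7) + 13 = -2z^2 - 6z + 20 = (z − 2)(-2z - 10).
So |(-2z^2 - 6z + 7) + 13| = |z − 2|·|-2z - 10|.
Assume first that |z − 2| < 1, so |z| < 3. Then |-2z - 10| ≤ 2·3 + 10 = 16.
Hence |(-2z^2 - 6z + 7) + 13| ≤ 16|z − 2| < ε provided |z − 2| < ε/16.
Take δ = min(1, ε/16). Then 0 < |z − 2| < δ gives both |z − 2| < 1 and |z − 2| < ε/16, so |(-2z^2 - 6z + 7) + 13| < ε.

δ = min(1, ε/16)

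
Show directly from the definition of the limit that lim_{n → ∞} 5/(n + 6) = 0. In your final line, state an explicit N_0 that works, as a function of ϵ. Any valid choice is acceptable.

Let ϵ > 0 be given. For n ≥ 1, |5/(n + 6) − 0| = 5/(n + 6) ≤ 5/n.
We need 5/n < ϵ, i.e. n > 5/ϵ.
Take N_0 = 5/ϵ. If n > N_0 then |5/(n + 6)| ≤ 5/n < ϵ.

N_0 = 5/ϵ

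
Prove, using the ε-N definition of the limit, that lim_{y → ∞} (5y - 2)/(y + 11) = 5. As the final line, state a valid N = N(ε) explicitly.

N = 57/ε

Let ε > 0 be given. We seek N > 0 such that y > N implies |(5y - 2)/(y + 11) − 5| < ε.
(5y - 2)/(y + 11) − 5 = ((5y - 2) − 5(y + 11)) / ((y + 11)) = -57/((y + 11)).
For y > 0 we have y + 11 > y, so |(5y - 2)/(y + 11) − 5| = 57/((y + 11)) < 57/(y) = 57/y.
Thus |(5y - 2)/(y + 11) − 5| < ε whenever y > 57/ε.
Take N = 57/ε. If y > N then |(5y - 2)/(y + 11) − 5| < 57/y < ε.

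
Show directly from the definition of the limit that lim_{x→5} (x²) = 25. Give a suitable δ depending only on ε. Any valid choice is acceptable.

δ = min(1, ε/11)

Let ε > 0 be given. We seek δ > 0 with 0 < |x − 5| < δ ⇒ |x² − 25| < ε.
Factor: x² − 25 = (x − 5)(x + 5), so |x² − 25| = |x − 5|·|x + 5|.
Impose δ ≤ 1 so that |x| < 6; then |x + 5| ≤ 11.
Hence |x² − 25| ≤ 11|x − 5|, which is < ε once |x − 5| < ε/11.
Take δ = min(1, ε/11). If 0 < |x − 5| < δ then both bounds hold and |x² − 25| ≤ 11|x − 5| < 11·(ε/11) = ε.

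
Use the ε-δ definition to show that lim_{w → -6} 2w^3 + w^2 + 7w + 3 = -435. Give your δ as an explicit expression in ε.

δ = min(1, ε/248)

Fix ε > 0. We want δ > 0 such that 0 < |w + 6| < δ implies |(2w^3 + w^2 + 7w + 3) + 435| < ε.
(2w^3 + w^2 + 7w + 3) + 435 = 2w^3 + w^2 + 7w + 438 = (w + 6)(2w^2 - 11w + 73).
So |(2w^3 + w^2 + 7w + 3) + 435| = |w + 6|·|2w^2 - 11w + 73|.
Require δ ≤ 1. Then |w + 6| < 1 gives |w| < 7, and by the triangle inequality |2w^2 - 11w + 73| ≤ 2·7^2 + 11·7 + 73 = 248.
Hence |(2w^3 + w^2 + 7w + 3) + 435| ≤ 248|w + 6| < ε provided |w + 6| < ε/248.
Choosing δ = min(1, ε/248) ensures both conditions, hence |(2w^3 + w^2 + 7w + 3) + 435| < ε.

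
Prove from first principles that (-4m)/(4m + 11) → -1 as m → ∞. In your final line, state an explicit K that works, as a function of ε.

Let ε > 0 be given. For m ≥ 1, |(-4m)/(4m + 11) + 1| = |44|/(4(4m + 11)) = 44/(4(4m + 11)).
Since 4m + 11 ≥ 4m for m ≥ 1, this is ≤ 44/(4·4m) = (11/4)/m.
So |(-4m)/(4m + 11) + 1| < ε whenever m > (11/4)/ε.
Take K = (11/4)/ε. If m > K then |(-4m)/(4m + 11) + 1| ≤ (11/4)/m < ε.

K = (11/4)/ε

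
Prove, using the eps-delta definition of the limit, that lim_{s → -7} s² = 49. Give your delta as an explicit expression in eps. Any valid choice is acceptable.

delta = min(1, eps/15)

Suppose eps > 0. We seek delta > 0 with 0 < |s + 7| < delta ⇒ |s² − 49| < eps.
Factor: s² − 49 = (s + 7)(s - 7), so |s² − 49| = |s + 7|·|s - 7|.
Restrict delta ≤ 1. Then |s + 7| < 1 gives |s| < 8, so by the triangle inequality |s - 7| ≤ 8 + 7 = 15.
Hence |s² − 49| ≤ 15|s + 7|, which is < eps once |s + 7| < eps/15.
Take delta = min(1, eps/15). If 0 < |s + 7| < delta then both bounds hold and |s² − 49| ≤ 15|s + 7| < 15·(eps/15) = eps.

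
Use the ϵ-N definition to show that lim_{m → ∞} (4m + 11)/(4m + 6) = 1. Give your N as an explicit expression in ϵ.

N = (5/4)/ϵ

Suppose ϵ > 0. For m ≥ 1, |(4m + 11)/(4m + 6) − 1| = |20|/(4(4m + 6)) = 20/(4(4m + 6)).
Since 4m + 6 ≥ 4m for m ≥ 1, this is ≤ 20/(4·4m) = (5/4)/m.
So |(4m + 11)/(4m + 6) − 1| < ϵ whenever m > (5/4)/ϵ.
Take N = (5/4)/ϵ. If m > N then |(4m + 11)/(4m + 6) − 1| ≤ (5/4)/m < ϵ.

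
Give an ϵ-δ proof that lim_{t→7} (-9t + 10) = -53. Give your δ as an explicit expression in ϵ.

Suppose ϵ > 0. We need δ > 0 so that 0 < |t − 7| < δ implies |(-9t + 10) + 53| < ϵ.
Since (-9t + 10) + 53 = -9(t − 7), we have |(-9t + 10) + 53| = 9|t − 7|.
Thus it suffices that |t − 7| < ϵ/9.
Take δ = ϵ/9. If 0 < |t − 7| < δ then |(-9t + 10) + 53| = 9|t − 7| < 9·(ϵ/9) = ϵ.

δ = ϵ/9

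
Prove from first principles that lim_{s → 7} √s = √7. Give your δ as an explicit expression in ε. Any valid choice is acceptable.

δ = min(7, √7·ε)

Fix ε > 0. We want δ > 0 such that 0 < |s − 7| < δ implies |√s − √7| < ε.
Rationalise: √s − √7 = (s − 7)/(√s + √7), so |√s − √7| = |s − 7|/(√s + √7).
Restrict δ ≤ 7 so that |s − 7| < 7 forces s > 0, and then √s + √7 > √7.
Hence |√s − √7| < |s − 7|/√7, which is < ε once |s − 7| < √7·ε.
Take δ = min(7, √7·ε). If 0 < |s − 7| < δ then s > 0 and |√s − √7| < |s − 7|/√7 < ε.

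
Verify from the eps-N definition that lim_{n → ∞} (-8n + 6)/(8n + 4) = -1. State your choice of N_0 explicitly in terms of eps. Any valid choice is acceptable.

N_0 = (5/4)/eps

Let eps > 0 be given. For n ≥ 1, |(-8n + 6)/(8n + 4) + 1| = |80|/(8(8n + 4)) = 80/(8(8n + 4)).
Since 8n + 4 ≥ 8n for n ≥ 1, this is ≤ 80/(8·8n) = (5/4)/n.
So |(-8n + 6)/(8n + 4) + 1| < eps whenever n > (5/4)/eps.
Take N_0 = (5/4)/eps. If n > N_0 then |(-8n + 6)/(8n + 4) + 1| ≤ (5/4)/n < eps.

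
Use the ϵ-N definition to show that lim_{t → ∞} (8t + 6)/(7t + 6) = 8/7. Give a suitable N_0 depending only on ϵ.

N_0 = (6/49)/ϵ

Fix ϵ > 0. We seek N_0 > 0 such that t > N_0 implies |(8t + 6)/(7t + 6) − (8/7)| < ϵ.
(8t + 6)/(7t + 6) − (8/7) = (7(8t + 6) − 8(7t + 6)) / (7(7t + 6)) = -6/(7(7t + 6)).
For t > 0 we have 7t + 6 > 7t, so |(8t + 6)/(7t + 6) − (8/7)| = 6/(7(7t + 6)) < 6/(7·7t) = (6/49)/t.
Thus |(8t + 6)/(7t + 6) − (8/7)| < ϵ whenever t > (6/49)/ϵ.
Take N_0 = (6/49)/ϵ. If t > N_0 then |(8t + 6)/(7t + 6) − (8/7)| < (6/49)/t < ϵ.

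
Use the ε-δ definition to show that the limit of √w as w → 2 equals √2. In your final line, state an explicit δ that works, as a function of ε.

δ = min(2, √2·ε)

Suppose ε > 0. We want δ > 0 such that 0 < |w − 2| < δ implies |√w − √2| < ε.
Rationalise: √w − √2 = (w − 2)/(√w + √2), so |√w − √2| = |w − 2|/(√w + √2).
Restrict δ ≤ 2 so that |w − 2| < 2 forces w > 0, and then √w + √2 > √2.
Hence |√w − √2| < |w − 2|/√2, which is < ε once |w − 2| < √2·ε.
Take δ = min(2, √2·ε). If 0 < |w − 2| < δ then w > 0 and |√w − √2| < |w − 2|/√2 < ε.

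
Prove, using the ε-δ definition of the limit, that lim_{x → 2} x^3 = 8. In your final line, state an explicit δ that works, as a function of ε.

δ = min(1, ε/19)

Let ε > 0. We seek δ > 0 with 0 < |x − 2| < δ ⇒ |x^3 − 8| < ε.
Factor: x^3 − 8 = (x − 2)(x^2 + 2x + 4), so |x^3 − 8| = |x − 2|·|x^2 + 2x + 4|.
Restrict δ ≤ 1. Then |x − 2| < 1 gives |x| < 3, so by the triangle inequality |x^2 + 2x + 4| ≤ 3^2 + 2·3 + 4 = 19.
Hence |x^3 − 8| ≤ 19|x − 2|, which is < ε once |x − 2| < ε/19.
Take δ = min(1, ε/19). If 0 < |x − 2| < δ then both bounds hold and |x^3 − 8| ≤ 19|x − 2| < 19·(ε/19) = ε.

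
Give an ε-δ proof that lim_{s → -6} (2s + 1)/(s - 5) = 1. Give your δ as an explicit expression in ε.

Let ε > 0. We want δ > 0 with 0 < |s + 6| < δ ⇒ |(2s + 1)/(s - 5) − 1| < ε.
Combining over a common denominator, (2s + 1)/(s - 5) − 1 = [(2s + 1)·(-11) − (-11)·(s - 5)] / [(-11)·(s - 5)] = -11(s + 6) / ((-11)(s - 5)).
So |(2s + 1)/(s - 5) − 1| = 11|s + 6| / (11·|s − 5|).
Restrict δ ≤ 11/2. Then |s + 6| < 11/2 gives |s − 5| = |(s + 6) + (-11)| ≥ 11 − 11/2 = 11/2.
Hence |(2s + 1)/(s - 5) − 1| < 11|s + 6|/(11·(11/2)) = (2/11)|s + 6|, which is < ε once |s + 6| < (11/2)ε.
Take δ = min(11/2, (11/2)ε). Then 0 < |s + 6| < δ forces both bounds, so |(2s + 1)/(s - 5) − 1| < ε.

δ = min(11/2, (11/2)ε)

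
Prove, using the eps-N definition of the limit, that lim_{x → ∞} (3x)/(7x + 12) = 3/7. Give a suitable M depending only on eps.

Fix eps > 0. We seek M > 0 such that x > M implies |(3x)/(7x + 12) − (3/7)| < eps.
(3x)/(7x + 12) − (3/7) = (7(3x) − 3(7x + 12)) / (7(7x + 12)) = -36/(7(7x + 12)).
For x > 0 we have 7x + 12 > 7x, so |(3x)/(7x + 12) − (3/7)| = 36/(7(7x + 12)) < 36/(7·7x) = (36/49)/x.
Thus |(3x)/(7x + 12) − (3/7)| < eps whenever x > (36/49)/eps.
Take M = (36/49)/eps. If x > M then |(3x)/(7x + 12) − (3/7)| < (36/49)/x < eps.

M = (36/49)/eps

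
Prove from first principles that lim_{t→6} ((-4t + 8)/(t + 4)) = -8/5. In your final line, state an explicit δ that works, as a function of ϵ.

δ = min(5, (25/12)ϵ)

Suppose ϵ > 0. We want δ > 0 with 0 < |t − 6| < δ ⇒ |(-4t + 8)/(t + 4) + 8/5| < ϵ.
Combining over a common denominator, (-4t + 8)/(t + 4) + 8/5 = [(-4t + 8)·10 − (-16)·(t + 4)] / [10·(t + 4)] = -24(t − 6) / (10(t + 4)).
So |(-4t + 8)/(t + 4) + 8/5| = 24|t − 6| / (10·|t + 4|).
Restrict δ ≤ 5. Then |t − 6| < 5 gives |t + 4| = |(t − 6) + 10| ≥ 10 − 5 = 5.
Hence |(-4t + 8)/(t + 4) + 8/5| < 24|t − 6|/(10·5) = (12/25)|t − 6|, which is < ϵ once |t − 6| < (25/12)ϵ.
Take δ = min(5, (25/12)ϵ). Then 0 < |t − 6| < δ forces both bounds, so |(-4t + 8)/(t + 4) + 8/5| < ϵ.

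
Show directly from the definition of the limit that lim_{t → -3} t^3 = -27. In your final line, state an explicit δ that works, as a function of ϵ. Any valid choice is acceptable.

δ = min(1, ϵ/37)

Let ϵ > 0 be given. We seek δ > 0 with 0 < |t + 3| < δ ⇒ |t^3 + 27| < ϵ.
Factor: t^3 + 27 = (t + 3)(t^2 - 3t + 9), so |t^3 + 27| = |t + 3|·|t^2 - 3t + 9|.
Restrict δ ≤ 1. Then |t + 3| < 1 gives |t| < 4, so by the triangle inequality |t^2 - 3t + 9| ≤ 4^2 + 3·4 + 9 = 37.
Hence |t^3 + 27| ≤ 37|t + 3|, which is < ϵ once |t + 3| < ϵ/37.
Take δ = min(1, ϵ/37). If 0 < |t + 3| < δ then both bounds hold and |t^3 + 27| ≤ 37|t + 3| < 37·(ϵ/37) = ϵ.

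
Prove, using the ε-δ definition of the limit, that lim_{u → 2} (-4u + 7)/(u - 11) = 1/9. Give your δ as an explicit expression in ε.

δ = min(9/2, (81/74)ε)

Let ε > 0 be given. We want δ > 0 with 0 < |u − 2| < δ ⇒ |(-4u + 7)/(u - 11) − (1/9)| < ε.
Combining over a common denominator, (-4u + 7)/(u - 11) − (1/9) = [(-4u + 7)·(-9) − (-1)·(u - 11)] / [(-9)·(u - 11)] = 37(u − 2) / ((-9)(u - 11)).
So |(-4u + 7)/(u - 11) − (1/9)| = 37|u − 2| / (9·|u − 11|).
Require δ ≤ 9/2, so |u − 11| ≥ |-9| − |u − 2| > 9 − 9/2 = 9/2.
Hence |(-4u + 7)/(u - 11) − (1/9)| < 37|u − 2|/(9·(9/2)) = (74/81)|u − 2|, which is < ε once |u − 2| < (81/74)ε.
Take δ = min(9/2, (81/74)ε). Then 0 < |u − 2| < δ forces both bounds, so |(-4u + 7)/(u - 11) − (1/9)| < ε.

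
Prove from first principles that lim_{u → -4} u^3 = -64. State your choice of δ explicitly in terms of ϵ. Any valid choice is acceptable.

δ = min(1, ϵ/61)

Let ϵ > 0. We seek δ > 0 with 0 < |u + 4| < δ ⇒ |u^3 + 64| < ϵ.
Factor: u^3 + 64 = (u + 4)(u^2 - 4u + 16), so |u^3 + 64| = |u + 4|·|u^2 - 4u + 16|.
Impose δ ≤ 1 so that |u| < 5; then |u^2 - 4u + 16| ≤ 61.
Hence |u^3 + 64| ≤ 61|u + 4|, which is < ϵ once |u + 4| < ϵ/61.
Take δ = min(1, ϵ/61). If 0 < |u + 4| < δ then both bounds hold and |u^3 + 64| ≤ 61|u + 4| < 61·(ϵ/61) = ϵ.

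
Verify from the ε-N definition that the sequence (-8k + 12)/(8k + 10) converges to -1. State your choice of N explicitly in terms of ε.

N = (11/4)/ε

Fix ε > 0. For k ≥ 1, |(-8k + 12)/(8k + 10) + 1| = |176|/(8(8k + 10)) = 176/(8(8k + 10)).
Since 8k + 10 ≥ 8k for k ≥ 1, this is ≤ 176/(8·8k) = (11/4)/k.
So |(-8k + 12)/(8k + 10) + 1| < ε whenever k > (11/4)/ε.
Take N = (11/4)/ε. If k > N then |(-8k + 12)/(8k + 10) + 1| ≤ (11/4)/k < ε.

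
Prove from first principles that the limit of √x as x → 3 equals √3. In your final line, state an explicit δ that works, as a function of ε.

Fix ε > 0. We want δ > 0 such that 0 < |x − 3| < δ implies |√x − √3| < ε.
Multiplying by the conjugate, |√x − √3| = |x − 3|/(√x + √3).
Restrict δ ≤ 3 so that |x − 3| < 3 forces x > 0, and then √x + √3 > √3.
Hence |√x − √3| < |x − 3|/√3, which is < ε once |x − 3| < √3·ε.
Take δ = min(3, √3·ε). If 0 < |x − 3| < δ then x > 0 and |√x − √3| < |x − 3|/√3 < ε.

δ = min(3, √3·ε)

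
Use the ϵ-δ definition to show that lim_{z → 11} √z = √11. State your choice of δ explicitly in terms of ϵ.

δ = min(11, √11·ϵ)

Let ϵ > 0. We want δ > 0 such that 0 < |z − 11| < δ implies |√z − √11| < ϵ.
Multiplying by the conjugate, |√z − √11| = |z − 11|/(√z + √11).
Restrict δ ≤ 11 so that |z − 11| < 11 forces z > 0, and then √z + √11 > √11.
Hence |√z − √11| < |z − 11|/√11, which is < ϵ once |z − 11| < √11·ϵ.
Take δ = min(11, √11·ϵ). If 0 < |z − 11| < δ then z > 0 and |√z − √11| < |z − 11|/√11 < ϵ.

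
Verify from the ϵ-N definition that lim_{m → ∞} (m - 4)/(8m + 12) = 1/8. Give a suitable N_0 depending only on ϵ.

N_0 = (11/16)/ϵ

Suppose ϵ > 0. For m ≥ 1, |(m - 4)/(8m + 12) − (1/8)| = |-44|/(8(8m + 12)) = 44/(8(8m + 12)).
Since 8m + 12 ≥ 8m for m ≥ 1, this is ≤ 44/(8·8m) = (11/16)/m.
So |(m - 4)/(8m + 12) − (1/8)| < ϵ whenever m > (11/16)/ϵ.
Take N_0 = (11/16)/ϵ. If m > N_0 then |(m - 4)/(8m + 12) − (1/8)| ≤ (11/16)/m < ϵ.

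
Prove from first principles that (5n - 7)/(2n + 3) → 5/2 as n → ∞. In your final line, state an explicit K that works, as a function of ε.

Let ε > 0 be given. For n ≥ 1, |(5n - 7)/(2n + 3) − (5/2)| = |-29|/(2(2n + 3)) = 29/(2(2n + 3)).
Since 2n + 3 ≥ 2n for n ≥ 1, this is ≤ 29/(2·2n) = (29/4)/n.
So |(5n - 7)/(2n + 3) − (5/2)| < ε whenever n > (29/4)/ε.
Take K = (29/4)/ε. If n > K then |(5n - 7)/(2n + 3) − (5/2)| ≤ (29/4)/n < ε.

K = (29/4)/ε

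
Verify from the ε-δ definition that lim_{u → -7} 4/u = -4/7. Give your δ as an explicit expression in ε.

Fix ε > 0. We seek δ > 0 such that 0 < |u + 7| < δ implies |4/u + 4/7| < ε.
|4/u + 4/7| = 4·|-7 − u|/(7·|u|) = 4|u + 7|/(7|u|).
Require δ ≤ 7/2 so that |u| > 7 − 7/2 = 7/2, hence 7|u| > 49/2.
Then |4/u + 4/7| < 4|u + 7|/(49/2), which is < ε when |u + 7| < (49/8)ε.
Take δ = min(7/2, (49/8)ε). Then 0 < |u + 7| < δ gives both |u + 7| < 7/2 and |u + 7| < (49/8)ε, so |4/u + 4/7| < ε.

δ = min(7/2, (49/8)ε)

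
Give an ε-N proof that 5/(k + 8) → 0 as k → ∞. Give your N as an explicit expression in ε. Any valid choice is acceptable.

Let ε > 0 be given. For k ≥ 1, |5/(k + 8) − 0| = 5/(k + 8) ≤ 5/k.
We need 5/k < ε, i.e. k > 5/ε.
Take N = 5/ε. If k > N then |5/(k + 8)| ≤ 5/k < ε.

N = 5/ε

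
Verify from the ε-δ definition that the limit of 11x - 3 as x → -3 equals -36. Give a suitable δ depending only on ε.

Let ε > 0. We need δ > 0 so that 0 < |x + 3| < δ implies |(11x - 3) + 36| < ε.
Since (11x - 3) + 36 = 11(x + 3), we have |(11x - 3) + 36| = 11|x + 3|.
So 11|x + 3| < ε exactly when |x + 3| < ε/11.
Take δ = ε/11. If 0 < |x + 3| < δ then |(11x - 3) + 36| = 11|x + 3| < 11·(ε/11) = ε.

δ = ε/11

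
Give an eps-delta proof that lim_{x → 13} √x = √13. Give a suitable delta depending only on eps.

delta = min(13, √13·eps)

Let eps > 0 be given. We want delta > 0 such that 0 < |x − 13| < delta implies |√x − √13| < eps.
Rationalise: √x − √13 = (x − 13)/(√x + √13), so |√x − √13| = |x − 13|/(√x + √13).
Restrict delta ≤ 13 so that |x − 13| < 13 forces x > 0, and then √x + √13 > √13.
Hence |√x − √13| < |x − 13|/√13, which is < eps once |x − 13| < √13·eps.
Take delta = min(13, √13·eps). If 0 < |x − 13| < delta then x > 0 and |√x − √13| < |x − 13|/√13 < eps.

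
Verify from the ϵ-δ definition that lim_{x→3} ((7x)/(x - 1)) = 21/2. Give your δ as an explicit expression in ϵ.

δ = min(1, (2/7)ϵ)

Suppose ϵ > 0. We want δ > 0 with 0 < |x − 3| < δ ⇒ |(7x)/(x - 1) − (21/2)| < ϵ.
Combining over a common denominator, (7x)/(x - 1) − (21/2) = [(7x)·2 − 21·(x - 1)] / [2·(x - 1)] = -7(x − 3) / (2(x - 1)).
So |(7x)/(x - 1) − (21/2)| = 7|x − 3| / (2·|x − 1|).
Require δ ≤ 1, so |x − 1| ≥ |2| − |x − 3| > 2 − 1 = 1.
Hence |(7x)/(x - 1) − (21/2)| < 7|x − 3|/(2·1) = (7/2)|x − 3|, which is < ϵ once |x − 3| < (2/7)ϵ.
Take δ = min(1, (2/7)ϵ). Then 0 < |x − 3| < δ forces both bounds, so |(7x)/(x - 1) − (21/2)| < ϵ.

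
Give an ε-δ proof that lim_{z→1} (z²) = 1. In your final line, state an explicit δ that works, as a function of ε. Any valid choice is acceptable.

Let ε > 0 be given. We seek δ > 0 with 0 < |z − 1| < δ ⇒ |z² − 1| < ε.
Factor: z² − 1 = (z − 1)(z + 1), so |z² − 1| = |z − 1|·|z + 1|.
Impose δ ≤ 1 so that |z| < 2; then |z + 1| ≤ 3.
Hence |z² − 1| ≤ 3|z − 1|, which is < ε once |z − 1| < ε/3.
Take δ = min(1, ε/3). If 0 < |z − 1| < δ then both bounds hold and |z² − 1| ≤ 3|z − 1| < 3·(ε/3) = ε.

δ = min(1, ε/3)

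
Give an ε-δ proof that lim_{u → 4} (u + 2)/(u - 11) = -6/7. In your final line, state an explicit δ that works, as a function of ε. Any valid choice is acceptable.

δ = min(7/2, (49/26)ε)

Let ε > 0 be given. We want δ > 0 with 0 < |u − 4| < δ ⇒ |(u + 2)/(u - 11) + 6/7| < ε.
Combining over a common denominator, (u + 2)/(u - 11) + 6/7 = [(u + 2)·(-7) − 6·(u - 11)] / [(-7)·(u - 11)] = -13(u − 4) / ((-7)(u - 11)).
So |(u + 2)/(u - 11) + 6/7| = 13|u − 4| / (7·|u − 11|).
Require δ ≤ 7/2, so |u − 11| ≥ |-7| − |u − 4| > 7 − 7/2 = 7/2.
Hence |(u + 2)/(u - 11) + 6/7| < 13|u − 4|/(7·(7/2)) = (26/49)|u − 4|, which is < ε once |u − 4| < (49/26)ε.
Take δ = min(7/2, (49/26)ε). Then 0 < |u − 4| < δ forces both bounds, so |(u + 2)/(u - 11) + 6/7| < ε.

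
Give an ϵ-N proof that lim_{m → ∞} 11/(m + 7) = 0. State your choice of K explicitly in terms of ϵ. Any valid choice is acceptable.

K = 11/ϵ

Suppose ϵ > 0. For m ≥ 1, |11/(m + 7) − 0| = 11/(m + 7) ≤ 11/m.
We need 11/m < ϵ, i.e. m > 11/ϵ.
Take K = 11/ϵ. If m > K then |11/(m + 7)| ≤ 11/m < ϵ.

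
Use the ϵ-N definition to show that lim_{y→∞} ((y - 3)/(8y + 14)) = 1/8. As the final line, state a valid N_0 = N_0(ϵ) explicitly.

Let ϵ > 0 be given. We seek N_0 > 0 such that y > N_0 implies |(y - 3)/(8y + 14) − (1/8)| < ϵ.
(y - 3)/(8y + 14) − (1/8) = (8(y - 3) − (8y + 14)) / (8(8y + 14)) = -38/(8(8y + 14)).
For y > 0 we have 8y + 14 > 8y, so |(y - 3)/(8y + 14) − (1/8)| = 38/(8(8y + 14)) < 38/(8·8y) = (19/32)/y.
Thus |(y - 3)/(8y + 14) − (1/8)| < ϵ whenever y > (19/32)/ϵ.
Take N_0 = (19/32)/ϵ. If y > N_0 then |(y - 3)/(8y + 14) − (1/8)| < (19/32)/y < ϵ.

N_0 = (19/32)/ϵ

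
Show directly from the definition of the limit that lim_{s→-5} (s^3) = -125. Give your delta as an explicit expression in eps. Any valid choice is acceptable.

delta = min(1, eps/91)

Fix eps > 0. We seek delta > 0 with 0 < |s + 5| < delta ⇒ |s^3 + 125| < eps.
Factor: s^3 + 125 = (s + 5)(s^2 - 5s + 25), so |s^3 + 125| = |s + 5|·|s^2 - 5s + 25|.
Restrict delta ≤ 1. Then |s + 5| < 1 gives |s| < 6, so by the triangle inequality |s^2 - 5s + 25| ≤ 6^2 + 5·6 + 25 = 91.
Hence |s^3 + 125| ≤ 91|s + 5|, which is < eps once |s + 5| < eps/91.
Take delta = min(1, eps/91). If 0 < |s + 5| < delta then both bounds hold and |s^3 + 125| ≤ 91|s + 5| < 91·(eps/91) = eps.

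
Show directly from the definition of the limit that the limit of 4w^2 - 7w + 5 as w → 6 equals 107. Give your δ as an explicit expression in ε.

δ = min(1, ε/45)

Let ε > 0 be given. We want δ > 0 such that 0 < |w − 6| < δ implies |(4w^2 - 7w + 5) − 107| < ε.
(4w^2 - 7w + 5) − 107 = 4w^2 - 7w - 102 = (w − 6)(4w + 17).
So |(4w^2 - 7w + 5) − 107| = |w − 6|·|4w + 17|.
Require δ ≤ 1. Then |w − 6| < 1 gives |w| < 7, and by the triangle inequality |4w + 17| ≤ 4·7 + 17 = 45.
Hence |(4w^2 - 7w + 5) − 107| ≤ 45|w − 6| < ε provided |w − 6| < ε/45.
Choosing δ = min(1, ε/45) ensures both conditions, hence |(4w^2 - 7w + 5) − 107| < ε.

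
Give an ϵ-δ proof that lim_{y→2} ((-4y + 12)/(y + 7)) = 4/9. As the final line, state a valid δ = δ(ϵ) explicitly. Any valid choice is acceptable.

Fix ϵ > 0. We want δ > 0 with 0 < |y − 2| < δ ⇒ |(-4y + 12)/(y + 7) − (4/9)| < ϵ.
Combining over a common denominator, (-4y + 12)/(y + 7) − (4/9) = [(-4y + 12)·9 − 4·(y + 7)] / [9·(y + 7)] = -40(y − 2) / (9(y + 7)).
So |(-4y + 12)/(y + 7) − (4/9)| = 40|y − 2| / (9·|y + 7|).
Restrict δ ≤ 9/2. Then |y − 2| < 9/2 gives |y + 7| = |(y − 2) + 9| ≥ 9 − 9/2 = 9/2.
Hence |(-4y + 12)/(y + 7) − (4/9)| < 40|y − 2|/(9·(9/2)) = (80/81)|y − 2|, which is < ϵ once |y − 2| < (81/80)ϵ.
Take δ = min(9/2, (81/80)ϵ). Then 0 < |y − 2| < δ forces both bounds, so |(-4y + 12)/(y + 7) − (4/9)| < ϵ.

δ = min(9/2, (81/80)ϵ)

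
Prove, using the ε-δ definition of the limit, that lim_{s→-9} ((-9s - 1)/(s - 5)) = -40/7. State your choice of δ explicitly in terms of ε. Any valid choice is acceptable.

Fix ε > 0. We want δ > 0 with 0 < |s + 9| < δ ⇒ |(-9s - 1)/(s - 5) + 40/7| < ε.
Combining over a common denominator, (-9s - 1)/(s - 5) + 40/7 = [(-9s - 1)·(-14) − 80·(s - 5)] / [(-14)·(s - 5)] = 46(s + 9) / ((-14)(s - 5)).
So |(-9s - 1)/(s - 5) + 40/7| = 46|s + 9| / (14·|s − 5|).
Restrict δ ≤ 7. Then |s + 9| < 7 gives |s − 5| = |(s + 9) + (-14)| ≥ 14 − 7 = 7.
Hence |(-9s - 1)/(s - 5) + 40/7| < 46|s + 9|/(14·7) = (23/49)|s + 9|, which is < ε once |s + 9| < (49/23)ε.
Take δ = min(7, (49/23)ε). Then 0 < |s + 9| < δ forces both bounds, so |(-9s - 1)/(s - 5) + 40/7| < ε.

δ = min(7, (49/23)ε)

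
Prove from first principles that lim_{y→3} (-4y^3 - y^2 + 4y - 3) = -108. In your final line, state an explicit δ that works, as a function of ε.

δ = min(1, ε/151)

Fix ε > 0. We want δ > 0 such that 0 < |y − 3| < δ implies |(-4y^3 - y^2 + 4y - 3) + 108| < ε.
(-4y^3 - y^2 + 4y - 3) + 108 = -4y^3 - y^2 + 4y + 105 = (y − 3)(-4y^2 - 13y - 35).
So |(-4y^3 - y^2 + 4y - 3) + 108| = |y − 3|·|-4y^2 - 13y - 35|.
Require δ ≤ 1. Then |y − 3| < 1 gives |y| < 4, and by the triangle inequality |-4y^2 - 13y - 35| ≤ 4·4^2 + 13·4 + 35 = 151.
Hence |(-4y^3 - y^2 + 4y - 3) + 108| ≤ 151|y − 3| < ε provided |y − 3| < ε/151.
Choosing δ = min(1, ε/151) ensures both conditions, hence |(-4y^3 - y^2 + 4y - 3) + 108| < ε.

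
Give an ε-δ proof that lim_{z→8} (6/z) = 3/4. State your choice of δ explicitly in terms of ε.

Let ε > 0 be given. We seek δ > 0 such that 0 < |z − 8| < δ implies |6/z − (3/4)| < ε.
|6/z − (3/4)| = 6·|8 − z|/(8·|z|) = 6|z − 8|/(8|z|).
Require δ ≤ 4 so that |z| > 8 − 4 = 4, hence 8|z| > 32.
Then |6/z − (3/4)| < 6|z − 8|/32, which is < ε when |z − 8| < (16/3)ε.
Take δ = min(4, (16/3)ε). Then 0 < |z − 8| < δ gives both |z − 8| < 4 and |z − 8| < (16/3)ε, so |6/z − (3/4)| < ε.

δ = min(4, (16/3)ε)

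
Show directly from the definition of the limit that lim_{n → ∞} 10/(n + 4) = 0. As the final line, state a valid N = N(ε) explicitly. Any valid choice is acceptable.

N = 10/ε

Suppose ε > 0. For n ≥ 1, |10/(n + 4) − 0| = 10/(n + 4) ≤ 10/n.
We need 10/n < ε, i.e. n > 10/ε.
Take N = 10/ε. If n > N then |10/(n + 4)| ≤ 10/n < ε.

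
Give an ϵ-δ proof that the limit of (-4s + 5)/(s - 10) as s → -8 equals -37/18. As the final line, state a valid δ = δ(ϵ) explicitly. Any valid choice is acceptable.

δ = min(9, (162/35)ϵ)

Let ϵ > 0. We want δ > 0 with 0 < |s + 8| < δ ⇒ |(-4s + 5)/(s - 10) + 37/18| < ϵ.
Combining over a common denominator, (-4s + 5)/(s - 10) + 37/18 = [(-4s + 5)·(-18) − 37·(s - 10)] / [(-18)·(s - 10)] = 35(s + 8) / ((-18)(s - 10)).
So |(-4s + 5)/(s - 10) + 37/18| = 35|s + 8| / (18·|s − 10|).
Require δ ≤ 9, so |s − 10| ≥ |-18| − |s + 8| > 18 − 9 = 9.
Hence |(-4s + 5)/(s - 10) + 37/18| < 35|s + 8|/(18·9) = (35/162)|s + 8|, which is < ϵ once |s + 8| < (162/35)ϵ.
Take δ = min(9, (162/35)ϵ). Then 0 < |s + 8| < δ forces both bounds, so |(-4s + 5)/(s - 10) + 37/18| < ϵ.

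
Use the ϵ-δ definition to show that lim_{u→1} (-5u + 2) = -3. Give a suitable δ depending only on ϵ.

δ = ϵ/5

Fix ϵ > 0. We need δ > 0 so that 0 < |u − 1| < δ implies |(-5u + 2) + 3| < ϵ.
Since (-5u + 2) + 3 = -5(u − 1), we have |(-5u + 2) + 3| = 5|u − 1|.
Thus it suffices that |u − 1| < ϵ/5.
Take δ = ϵ/5. If 0 < |u − 1| < δ then |(-5u + 2) + 3| = 5|u − 1| < 5·(ϵ/5) = ϵ.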